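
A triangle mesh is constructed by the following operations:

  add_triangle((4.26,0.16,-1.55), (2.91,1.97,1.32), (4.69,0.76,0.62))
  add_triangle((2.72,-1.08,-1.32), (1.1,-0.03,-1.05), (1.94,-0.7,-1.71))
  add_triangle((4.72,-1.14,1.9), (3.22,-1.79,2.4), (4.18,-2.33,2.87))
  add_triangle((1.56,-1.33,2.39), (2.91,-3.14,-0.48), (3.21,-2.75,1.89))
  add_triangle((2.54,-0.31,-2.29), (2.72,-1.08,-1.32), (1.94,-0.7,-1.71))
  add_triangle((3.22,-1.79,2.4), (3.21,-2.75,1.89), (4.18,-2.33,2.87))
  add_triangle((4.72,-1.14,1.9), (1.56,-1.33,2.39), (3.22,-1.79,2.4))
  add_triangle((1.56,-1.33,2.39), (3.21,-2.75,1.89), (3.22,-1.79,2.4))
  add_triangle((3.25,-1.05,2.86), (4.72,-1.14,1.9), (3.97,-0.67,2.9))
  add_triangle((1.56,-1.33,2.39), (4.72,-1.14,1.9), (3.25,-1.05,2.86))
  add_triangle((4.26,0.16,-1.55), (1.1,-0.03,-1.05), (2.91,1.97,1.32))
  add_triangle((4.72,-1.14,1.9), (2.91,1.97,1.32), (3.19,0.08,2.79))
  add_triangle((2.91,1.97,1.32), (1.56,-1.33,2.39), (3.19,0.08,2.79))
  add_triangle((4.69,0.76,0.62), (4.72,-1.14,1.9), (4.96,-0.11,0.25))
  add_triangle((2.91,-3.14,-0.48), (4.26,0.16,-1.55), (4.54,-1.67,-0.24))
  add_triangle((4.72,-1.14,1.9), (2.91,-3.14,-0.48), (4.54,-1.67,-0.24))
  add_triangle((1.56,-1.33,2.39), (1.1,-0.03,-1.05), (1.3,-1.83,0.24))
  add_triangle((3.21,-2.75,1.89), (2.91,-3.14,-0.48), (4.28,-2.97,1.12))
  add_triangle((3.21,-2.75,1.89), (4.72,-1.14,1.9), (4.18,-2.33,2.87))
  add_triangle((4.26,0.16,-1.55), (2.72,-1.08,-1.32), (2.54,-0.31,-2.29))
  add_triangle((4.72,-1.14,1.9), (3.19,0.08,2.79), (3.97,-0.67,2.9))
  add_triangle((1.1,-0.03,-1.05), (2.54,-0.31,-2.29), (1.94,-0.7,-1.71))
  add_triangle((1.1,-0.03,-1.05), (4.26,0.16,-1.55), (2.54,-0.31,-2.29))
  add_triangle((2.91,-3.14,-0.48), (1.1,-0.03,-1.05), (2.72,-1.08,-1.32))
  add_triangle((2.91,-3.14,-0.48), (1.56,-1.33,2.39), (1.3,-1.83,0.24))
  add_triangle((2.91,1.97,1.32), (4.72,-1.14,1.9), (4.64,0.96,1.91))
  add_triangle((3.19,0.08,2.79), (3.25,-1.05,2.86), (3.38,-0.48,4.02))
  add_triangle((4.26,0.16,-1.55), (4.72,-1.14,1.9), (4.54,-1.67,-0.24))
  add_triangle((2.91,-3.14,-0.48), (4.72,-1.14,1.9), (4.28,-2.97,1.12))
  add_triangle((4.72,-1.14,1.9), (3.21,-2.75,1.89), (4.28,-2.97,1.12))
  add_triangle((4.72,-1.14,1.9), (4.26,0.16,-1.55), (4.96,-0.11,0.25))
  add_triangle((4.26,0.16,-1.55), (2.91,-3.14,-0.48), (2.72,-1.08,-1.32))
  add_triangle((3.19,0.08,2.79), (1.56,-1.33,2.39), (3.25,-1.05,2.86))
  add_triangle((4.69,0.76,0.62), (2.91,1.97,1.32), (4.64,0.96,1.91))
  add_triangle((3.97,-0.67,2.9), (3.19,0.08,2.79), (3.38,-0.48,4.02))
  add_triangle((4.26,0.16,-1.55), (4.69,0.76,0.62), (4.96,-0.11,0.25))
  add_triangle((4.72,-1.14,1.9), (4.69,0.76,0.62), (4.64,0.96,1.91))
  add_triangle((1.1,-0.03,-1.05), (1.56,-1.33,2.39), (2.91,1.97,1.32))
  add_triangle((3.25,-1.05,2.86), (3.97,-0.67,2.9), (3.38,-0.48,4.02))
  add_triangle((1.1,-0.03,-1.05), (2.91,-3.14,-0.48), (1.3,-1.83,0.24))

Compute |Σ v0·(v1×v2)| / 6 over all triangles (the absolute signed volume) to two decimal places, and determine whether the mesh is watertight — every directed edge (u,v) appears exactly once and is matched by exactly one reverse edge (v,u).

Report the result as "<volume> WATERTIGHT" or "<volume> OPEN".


33.81 WATERTIGHT

Per-triangle v0·(v1×v2)/6:
  t1: +2.0874
  t2: -0.1253
  t3: +0.2010
  t4: +0.5018
  t5: +0.2097
  t6: +0.1255
  t7: +0.5755
  t8: +0.7608
  t9: +0.6241
  t10: +0.7962
  t11: +0.7380
  t12: +3.0669
  t13: +0.1426
  t14: +1.5155
  t15: +2.5008
  t16: +3.2190
  t17: -0.9267
  t18: +1.3021
  t19: +1.2235
  t20: +1.0513
  t21: +0.5288
  t22: +0.0097
  t23: +0.1179
  t24: +0.2925
  t25: +0.6264
  t26: +0.1545
  t27: -0.6347
  t28: +3.4066
  t29: +1.3595
  t30: +1.8472
  t31: +1.1607
  t32: +1.2479
  t33: +0.6042
  t34: +1.3666
  t35: +0.6071
  t36: +1.3411
  t37: +2.1382
  t38: -2.4246
  t39: +0.5437
  t40: -0.0750
Σ = +33.8079 → |volume| = 33.81

Directed edges: 120 total, each appears once with its reverse present → watertight.


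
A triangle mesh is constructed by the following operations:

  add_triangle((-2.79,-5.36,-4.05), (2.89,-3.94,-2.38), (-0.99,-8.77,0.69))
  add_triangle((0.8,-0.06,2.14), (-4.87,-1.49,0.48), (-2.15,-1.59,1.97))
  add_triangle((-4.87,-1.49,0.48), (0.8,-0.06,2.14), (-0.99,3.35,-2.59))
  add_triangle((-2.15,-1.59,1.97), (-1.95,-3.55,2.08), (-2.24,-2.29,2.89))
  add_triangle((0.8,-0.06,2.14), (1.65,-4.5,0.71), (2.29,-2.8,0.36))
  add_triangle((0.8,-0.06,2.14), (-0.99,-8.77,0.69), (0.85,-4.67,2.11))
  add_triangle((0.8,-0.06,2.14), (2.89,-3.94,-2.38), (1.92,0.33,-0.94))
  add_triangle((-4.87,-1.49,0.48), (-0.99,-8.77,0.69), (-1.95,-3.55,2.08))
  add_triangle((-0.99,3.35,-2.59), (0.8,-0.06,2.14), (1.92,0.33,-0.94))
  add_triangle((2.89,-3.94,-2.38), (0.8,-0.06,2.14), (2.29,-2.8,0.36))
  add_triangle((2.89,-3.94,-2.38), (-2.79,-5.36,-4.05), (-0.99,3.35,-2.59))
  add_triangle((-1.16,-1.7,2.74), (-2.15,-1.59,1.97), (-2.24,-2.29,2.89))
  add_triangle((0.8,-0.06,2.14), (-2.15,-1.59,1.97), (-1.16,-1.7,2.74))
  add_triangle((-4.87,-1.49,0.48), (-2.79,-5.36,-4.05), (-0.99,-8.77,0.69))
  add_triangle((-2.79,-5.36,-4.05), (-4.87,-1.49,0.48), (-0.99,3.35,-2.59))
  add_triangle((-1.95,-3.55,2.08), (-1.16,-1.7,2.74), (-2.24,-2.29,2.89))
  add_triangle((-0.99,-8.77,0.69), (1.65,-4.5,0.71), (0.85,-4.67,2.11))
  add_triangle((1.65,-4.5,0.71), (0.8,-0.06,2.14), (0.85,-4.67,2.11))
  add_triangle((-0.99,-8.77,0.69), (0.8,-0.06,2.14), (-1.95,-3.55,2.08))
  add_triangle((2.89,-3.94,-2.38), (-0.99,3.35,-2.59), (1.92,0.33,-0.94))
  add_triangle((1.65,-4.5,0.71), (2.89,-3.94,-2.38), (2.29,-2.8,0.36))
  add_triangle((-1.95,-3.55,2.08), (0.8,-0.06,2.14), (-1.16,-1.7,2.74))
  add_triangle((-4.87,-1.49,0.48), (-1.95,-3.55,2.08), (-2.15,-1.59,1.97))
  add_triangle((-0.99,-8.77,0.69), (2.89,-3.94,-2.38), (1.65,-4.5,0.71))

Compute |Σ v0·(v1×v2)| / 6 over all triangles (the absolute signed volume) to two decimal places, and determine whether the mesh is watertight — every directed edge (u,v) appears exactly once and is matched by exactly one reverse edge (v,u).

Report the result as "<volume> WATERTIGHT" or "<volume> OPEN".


Per-triangle v0·(v1×v2)/6:
  t1: +30.3874
  t2: +1.2440
  t3: +5.9139
  t4: +0.5661
  t5: +2.0664
  t6: +2.2433
  t7: +3.6553
  t8: +11.5537
  t9: +2.6575
  t10: +0.6808
  t11: +21.1463
  t12: +0.1279
  t13: +0.4754
  t14: +31.8902
  t15: +22.6536
  t16: +0.8062
  t17: +4.7800
  t18: +2.1792
  t19: +6.9588
  t20: +5.4524
  t21: +2.7554
  t22: +1.1412
  t23: +2.7861
  t24: +10.2199
Σ = +174.3410 → |volume| = 174.34

Directed edges: 72 total, each appears once with its reverse present → watertight.

174.34 WATERTIGHT


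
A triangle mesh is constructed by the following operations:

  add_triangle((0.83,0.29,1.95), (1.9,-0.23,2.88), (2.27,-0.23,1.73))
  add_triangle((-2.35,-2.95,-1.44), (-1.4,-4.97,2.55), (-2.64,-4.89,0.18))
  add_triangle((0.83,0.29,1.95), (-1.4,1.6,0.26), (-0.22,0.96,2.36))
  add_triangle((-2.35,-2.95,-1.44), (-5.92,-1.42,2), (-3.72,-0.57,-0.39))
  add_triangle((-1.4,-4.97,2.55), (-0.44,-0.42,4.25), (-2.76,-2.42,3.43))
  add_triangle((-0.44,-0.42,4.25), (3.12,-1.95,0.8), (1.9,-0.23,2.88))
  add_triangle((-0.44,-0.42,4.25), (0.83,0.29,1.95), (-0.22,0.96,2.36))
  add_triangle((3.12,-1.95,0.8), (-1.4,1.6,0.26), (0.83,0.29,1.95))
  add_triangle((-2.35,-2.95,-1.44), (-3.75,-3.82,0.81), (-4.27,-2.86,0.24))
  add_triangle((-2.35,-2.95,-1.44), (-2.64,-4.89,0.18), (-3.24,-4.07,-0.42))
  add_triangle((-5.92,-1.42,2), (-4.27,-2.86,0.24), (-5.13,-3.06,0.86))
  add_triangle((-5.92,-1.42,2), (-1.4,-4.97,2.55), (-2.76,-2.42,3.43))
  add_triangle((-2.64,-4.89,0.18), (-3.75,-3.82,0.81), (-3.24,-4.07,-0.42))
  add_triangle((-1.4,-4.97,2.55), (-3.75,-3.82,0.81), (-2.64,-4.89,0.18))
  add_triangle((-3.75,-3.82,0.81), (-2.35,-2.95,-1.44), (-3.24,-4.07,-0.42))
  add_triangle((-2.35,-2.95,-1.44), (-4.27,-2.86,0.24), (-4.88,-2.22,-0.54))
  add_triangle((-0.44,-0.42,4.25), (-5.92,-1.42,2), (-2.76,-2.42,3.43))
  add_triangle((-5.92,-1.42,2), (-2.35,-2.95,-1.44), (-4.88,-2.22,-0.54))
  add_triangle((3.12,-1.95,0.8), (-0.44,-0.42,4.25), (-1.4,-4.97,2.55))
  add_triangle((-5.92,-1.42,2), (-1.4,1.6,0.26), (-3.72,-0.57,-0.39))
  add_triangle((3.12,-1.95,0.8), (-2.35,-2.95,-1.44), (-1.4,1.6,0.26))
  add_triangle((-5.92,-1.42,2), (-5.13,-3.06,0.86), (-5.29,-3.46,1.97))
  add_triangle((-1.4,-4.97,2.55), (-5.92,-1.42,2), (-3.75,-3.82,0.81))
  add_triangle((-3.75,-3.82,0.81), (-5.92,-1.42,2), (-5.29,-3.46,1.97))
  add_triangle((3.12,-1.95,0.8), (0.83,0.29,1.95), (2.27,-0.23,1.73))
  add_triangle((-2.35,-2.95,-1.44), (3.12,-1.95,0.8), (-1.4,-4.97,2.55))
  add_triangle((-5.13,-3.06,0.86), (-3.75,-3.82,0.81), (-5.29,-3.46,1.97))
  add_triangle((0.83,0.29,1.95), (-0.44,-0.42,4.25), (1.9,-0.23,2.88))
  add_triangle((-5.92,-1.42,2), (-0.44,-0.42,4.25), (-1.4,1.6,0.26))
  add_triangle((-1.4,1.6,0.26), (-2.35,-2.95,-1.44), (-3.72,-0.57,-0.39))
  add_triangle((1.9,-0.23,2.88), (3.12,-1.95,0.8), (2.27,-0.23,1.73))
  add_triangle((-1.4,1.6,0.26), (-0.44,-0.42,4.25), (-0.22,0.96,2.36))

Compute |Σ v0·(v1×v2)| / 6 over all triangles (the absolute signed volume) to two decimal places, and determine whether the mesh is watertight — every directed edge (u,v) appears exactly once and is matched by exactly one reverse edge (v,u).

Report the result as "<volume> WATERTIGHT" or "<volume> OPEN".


Per-triangle v0·(v1×v2)/6:
  t1: +0.2214
  t2: +0.1584
  t3: +0.3223
  t4: +4.5877
  t5: +6.3624
  t6: +3.0370
  t7: +0.8638
  t8: +0.3946
  t9: +2.0505
  t10: +0.9643
  t11: +0.5893
  t12: +7.8172
  t13: +1.3526
  t14: +3.9558
  t15: +0.5475
  t16: +1.9705
  t17: +6.3390
  t18: -2.8400
  t19: +12.2091
  t20: +3.0776
  t21: -1.1065
  t22: +2.2176
  t23: +8.0742
  t24: -1.5146
  t25: -0.5911
  t26: +9.2294
  t27: +1.4190
  t28: +0.7117
  t29: +7.7675
  t30: +0.6897
  t31: +0.9076
  t32: +1.1885
Σ = +82.9739 → |volume| = 82.97

Directed edges: 96 total; 6 unmatched, e.g. (-3.75,-3.82,0.81)→(-4.27,-2.86,0.24) → open.

82.97 OPEN


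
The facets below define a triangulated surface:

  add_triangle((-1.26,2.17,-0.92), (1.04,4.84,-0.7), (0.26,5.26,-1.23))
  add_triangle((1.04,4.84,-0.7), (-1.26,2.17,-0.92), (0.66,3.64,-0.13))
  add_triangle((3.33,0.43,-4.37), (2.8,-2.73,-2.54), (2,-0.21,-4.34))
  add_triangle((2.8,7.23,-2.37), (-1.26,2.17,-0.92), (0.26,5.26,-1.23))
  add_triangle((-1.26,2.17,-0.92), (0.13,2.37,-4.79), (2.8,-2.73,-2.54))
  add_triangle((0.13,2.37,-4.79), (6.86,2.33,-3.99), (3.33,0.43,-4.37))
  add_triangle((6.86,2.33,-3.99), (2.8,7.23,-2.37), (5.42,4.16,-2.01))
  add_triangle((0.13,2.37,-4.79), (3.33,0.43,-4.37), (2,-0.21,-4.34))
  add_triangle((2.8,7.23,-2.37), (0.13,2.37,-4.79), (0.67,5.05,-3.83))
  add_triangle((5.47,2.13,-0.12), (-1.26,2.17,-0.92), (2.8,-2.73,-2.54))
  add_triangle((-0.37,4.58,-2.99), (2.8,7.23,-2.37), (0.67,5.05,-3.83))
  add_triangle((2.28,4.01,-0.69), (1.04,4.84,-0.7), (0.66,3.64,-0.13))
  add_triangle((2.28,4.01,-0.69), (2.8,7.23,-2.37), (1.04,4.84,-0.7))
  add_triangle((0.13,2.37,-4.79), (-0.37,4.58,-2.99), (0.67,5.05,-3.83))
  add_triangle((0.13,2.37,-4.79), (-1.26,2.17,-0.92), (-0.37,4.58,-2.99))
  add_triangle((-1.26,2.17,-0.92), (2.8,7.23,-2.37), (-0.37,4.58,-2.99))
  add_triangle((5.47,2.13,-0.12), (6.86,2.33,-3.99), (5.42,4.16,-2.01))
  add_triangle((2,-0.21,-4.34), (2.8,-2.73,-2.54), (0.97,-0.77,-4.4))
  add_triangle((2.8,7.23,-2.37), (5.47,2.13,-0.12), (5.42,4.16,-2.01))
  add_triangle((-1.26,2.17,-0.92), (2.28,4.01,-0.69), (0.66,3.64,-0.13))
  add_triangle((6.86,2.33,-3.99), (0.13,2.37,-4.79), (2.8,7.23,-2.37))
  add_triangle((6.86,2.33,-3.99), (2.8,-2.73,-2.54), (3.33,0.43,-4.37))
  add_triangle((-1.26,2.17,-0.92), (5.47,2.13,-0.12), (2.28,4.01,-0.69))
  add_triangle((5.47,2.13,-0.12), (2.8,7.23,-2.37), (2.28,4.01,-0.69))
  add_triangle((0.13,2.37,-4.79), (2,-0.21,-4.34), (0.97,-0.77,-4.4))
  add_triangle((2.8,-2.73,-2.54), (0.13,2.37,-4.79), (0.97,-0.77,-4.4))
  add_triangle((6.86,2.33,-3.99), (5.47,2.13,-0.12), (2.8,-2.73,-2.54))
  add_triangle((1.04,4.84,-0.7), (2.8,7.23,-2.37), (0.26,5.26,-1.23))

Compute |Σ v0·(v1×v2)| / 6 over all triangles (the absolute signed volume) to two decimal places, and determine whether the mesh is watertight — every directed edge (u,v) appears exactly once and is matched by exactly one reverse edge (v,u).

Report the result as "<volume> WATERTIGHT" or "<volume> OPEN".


Per-triangle v0·(v1×v2)/6:
  t1: +0.2279
  t2: +0.6118
  t3: +3.2381
  t4: +1.6977
  t5: +0.3510
  t6: +10.2490
  t7: +10.1675
  t8: +3.4408
  t9: +4.1531
  t10: -9.3126
  t11: +3.3110
  t12: +0.4427
  t13: +1.4046
  t14: +2.5375
  t15: +2.5631
  t16: +3.2287
  t17: +7.7622
  t18: +2.6511
  t19: +6.2717
  t20: -1.3422
  t21: +31.8728
  t22: +9.5098
  t23: -1.1450
  t24: +2.9889
  t25: +2.8276
  t26: -3.7182
  t27: +12.6013
  t28: +1.4015
Σ = +109.9935 → |volume| = 109.99

Directed edges: 84 total, each appears once with its reverse present → watertight.

109.99 WATERTIGHT


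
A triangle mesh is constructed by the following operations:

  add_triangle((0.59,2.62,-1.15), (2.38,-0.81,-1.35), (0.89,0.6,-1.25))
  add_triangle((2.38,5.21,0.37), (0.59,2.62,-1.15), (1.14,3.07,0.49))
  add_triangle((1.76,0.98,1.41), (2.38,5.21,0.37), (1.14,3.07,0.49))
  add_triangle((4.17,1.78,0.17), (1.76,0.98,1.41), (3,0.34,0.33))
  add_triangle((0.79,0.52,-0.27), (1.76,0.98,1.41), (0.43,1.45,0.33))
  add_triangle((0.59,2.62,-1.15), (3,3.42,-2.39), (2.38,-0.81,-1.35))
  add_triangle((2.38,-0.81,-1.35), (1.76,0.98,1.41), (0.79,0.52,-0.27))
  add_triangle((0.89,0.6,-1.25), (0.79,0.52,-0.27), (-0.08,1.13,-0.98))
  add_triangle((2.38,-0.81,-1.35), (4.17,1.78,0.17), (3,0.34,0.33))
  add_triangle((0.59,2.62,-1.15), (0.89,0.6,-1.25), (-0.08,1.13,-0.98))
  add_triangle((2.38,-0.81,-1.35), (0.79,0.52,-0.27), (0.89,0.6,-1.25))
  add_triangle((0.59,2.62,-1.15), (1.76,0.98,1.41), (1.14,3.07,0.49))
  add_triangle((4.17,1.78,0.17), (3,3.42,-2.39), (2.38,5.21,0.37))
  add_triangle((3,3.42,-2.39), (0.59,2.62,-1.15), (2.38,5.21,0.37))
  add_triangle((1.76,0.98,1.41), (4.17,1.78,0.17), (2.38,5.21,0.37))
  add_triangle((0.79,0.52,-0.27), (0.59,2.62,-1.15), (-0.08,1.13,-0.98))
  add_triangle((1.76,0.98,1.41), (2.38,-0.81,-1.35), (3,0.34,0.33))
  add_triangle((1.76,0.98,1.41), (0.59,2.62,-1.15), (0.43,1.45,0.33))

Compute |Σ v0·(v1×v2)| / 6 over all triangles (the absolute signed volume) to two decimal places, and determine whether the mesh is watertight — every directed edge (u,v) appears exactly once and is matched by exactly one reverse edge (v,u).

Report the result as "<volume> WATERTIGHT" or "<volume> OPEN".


17.50 OPEN

Per-triangle v0·(v1×v2)/6:
  t1: +0.5418
  t2: +0.4478
  t3: +0.6154
  t4: +0.9078
  t5: -0.3203
  t6: +0.6661
  t7: -0.6420
  t8: -0.1454
  t9: +1.2095
  t10: +0.3036
  t11: -0.2970
  t12: -0.8746
  t13: +7.7290
  t14: +3.0553
  t15: +3.8574
  t16: -0.1483
  t17: +0.0277
  t18: +0.5665
Σ = +17.5002 → |volume| = 17.50

Directed edges: 54 total; 6 unmatched, e.g. (0.43,1.45,0.33)→(0.79,0.52,-0.27) → open.


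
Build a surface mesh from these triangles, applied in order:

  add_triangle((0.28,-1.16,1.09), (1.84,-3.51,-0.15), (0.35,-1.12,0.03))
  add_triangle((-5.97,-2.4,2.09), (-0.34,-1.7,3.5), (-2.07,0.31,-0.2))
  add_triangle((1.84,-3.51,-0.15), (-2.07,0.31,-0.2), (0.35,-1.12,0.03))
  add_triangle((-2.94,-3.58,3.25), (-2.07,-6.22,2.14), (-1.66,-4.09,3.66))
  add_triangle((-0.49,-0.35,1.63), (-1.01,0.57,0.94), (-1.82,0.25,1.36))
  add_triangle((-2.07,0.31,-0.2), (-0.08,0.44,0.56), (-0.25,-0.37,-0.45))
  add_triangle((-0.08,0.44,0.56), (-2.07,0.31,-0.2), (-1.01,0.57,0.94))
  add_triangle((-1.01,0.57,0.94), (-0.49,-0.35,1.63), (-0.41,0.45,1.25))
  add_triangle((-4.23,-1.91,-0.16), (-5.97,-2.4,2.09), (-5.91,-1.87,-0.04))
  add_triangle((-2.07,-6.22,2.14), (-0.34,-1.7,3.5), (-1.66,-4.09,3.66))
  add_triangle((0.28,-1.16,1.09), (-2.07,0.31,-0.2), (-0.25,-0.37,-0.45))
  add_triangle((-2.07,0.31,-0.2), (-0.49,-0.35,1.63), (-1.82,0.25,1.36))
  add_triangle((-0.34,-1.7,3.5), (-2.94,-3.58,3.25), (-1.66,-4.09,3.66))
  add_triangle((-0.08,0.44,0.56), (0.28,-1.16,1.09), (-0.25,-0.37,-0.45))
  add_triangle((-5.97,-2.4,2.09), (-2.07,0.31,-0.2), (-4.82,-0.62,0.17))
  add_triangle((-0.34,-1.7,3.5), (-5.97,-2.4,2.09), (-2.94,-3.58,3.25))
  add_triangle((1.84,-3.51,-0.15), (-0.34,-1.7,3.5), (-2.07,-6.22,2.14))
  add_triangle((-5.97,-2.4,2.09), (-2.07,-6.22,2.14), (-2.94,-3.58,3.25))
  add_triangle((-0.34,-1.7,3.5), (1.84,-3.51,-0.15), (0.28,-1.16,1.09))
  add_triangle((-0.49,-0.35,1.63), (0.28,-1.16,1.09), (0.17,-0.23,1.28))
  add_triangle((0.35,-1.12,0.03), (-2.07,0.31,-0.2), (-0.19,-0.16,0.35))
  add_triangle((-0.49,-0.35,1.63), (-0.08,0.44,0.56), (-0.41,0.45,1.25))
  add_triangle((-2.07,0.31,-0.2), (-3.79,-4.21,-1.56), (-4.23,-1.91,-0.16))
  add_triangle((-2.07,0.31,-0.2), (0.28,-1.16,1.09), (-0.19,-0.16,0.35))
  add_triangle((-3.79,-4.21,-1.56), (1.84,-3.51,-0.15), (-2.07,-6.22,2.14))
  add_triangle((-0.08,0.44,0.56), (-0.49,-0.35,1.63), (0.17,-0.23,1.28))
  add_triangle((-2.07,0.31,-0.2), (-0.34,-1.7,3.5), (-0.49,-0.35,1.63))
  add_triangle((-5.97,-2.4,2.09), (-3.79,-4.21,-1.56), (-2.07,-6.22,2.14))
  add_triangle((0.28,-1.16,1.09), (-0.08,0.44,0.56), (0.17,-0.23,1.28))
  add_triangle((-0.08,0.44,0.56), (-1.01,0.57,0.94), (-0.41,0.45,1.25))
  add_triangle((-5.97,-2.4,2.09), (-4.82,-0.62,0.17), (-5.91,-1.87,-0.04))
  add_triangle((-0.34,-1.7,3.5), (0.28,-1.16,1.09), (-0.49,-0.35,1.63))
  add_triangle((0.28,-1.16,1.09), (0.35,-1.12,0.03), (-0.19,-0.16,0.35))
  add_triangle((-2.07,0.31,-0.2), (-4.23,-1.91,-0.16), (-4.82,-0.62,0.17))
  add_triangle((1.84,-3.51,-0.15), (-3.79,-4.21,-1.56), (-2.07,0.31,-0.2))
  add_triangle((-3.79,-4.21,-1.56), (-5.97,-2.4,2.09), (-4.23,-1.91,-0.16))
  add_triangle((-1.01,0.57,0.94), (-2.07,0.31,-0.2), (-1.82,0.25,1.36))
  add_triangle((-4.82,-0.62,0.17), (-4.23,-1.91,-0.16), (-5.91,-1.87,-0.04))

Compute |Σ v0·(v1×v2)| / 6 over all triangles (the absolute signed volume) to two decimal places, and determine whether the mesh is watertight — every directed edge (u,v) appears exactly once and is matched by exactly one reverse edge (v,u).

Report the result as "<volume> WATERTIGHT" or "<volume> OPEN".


74.13 WATERTIGHT

Per-triangle v0·(v1×v2)/6:
  t1: -0.1431
  t2: +2.4040
  t3: -0.1165
  t4: +3.4584
  t5: +0.1888
  t6: -0.0169
  t7: +0.0712
  t8: +0.1348
  t9: +1.2655
  t10: +1.4304
  t11: +0.3137
  t12: +0.2113
  t13: +2.0168
  t14: -0.0598
  t15: +0.5121
  t16: +4.6130
  t17: +9.4083
  t18: +8.5281
  t19: +0.1350
  t20: +0.1470
  t21: -0.1359
  t22: +0.0225
  t23: +1.4575
  t24: +0.0730
  t25: +12.7438
  t26: +0.0834
  t27: +0.4972
  t28: +19.2590
  t29: -0.0162
  t30: +0.0399
  t31: +2.0013
  t32: -0.0226
  t33: -0.0421
  t34: +0.4427
  t35: -0.7919
  t36: +3.7842
  t37: +0.2300
  t38: +0.0030
Σ = +74.1306 → |volume| = 74.13

Directed edges: 114 total, each appears once with its reverse present → watertight.


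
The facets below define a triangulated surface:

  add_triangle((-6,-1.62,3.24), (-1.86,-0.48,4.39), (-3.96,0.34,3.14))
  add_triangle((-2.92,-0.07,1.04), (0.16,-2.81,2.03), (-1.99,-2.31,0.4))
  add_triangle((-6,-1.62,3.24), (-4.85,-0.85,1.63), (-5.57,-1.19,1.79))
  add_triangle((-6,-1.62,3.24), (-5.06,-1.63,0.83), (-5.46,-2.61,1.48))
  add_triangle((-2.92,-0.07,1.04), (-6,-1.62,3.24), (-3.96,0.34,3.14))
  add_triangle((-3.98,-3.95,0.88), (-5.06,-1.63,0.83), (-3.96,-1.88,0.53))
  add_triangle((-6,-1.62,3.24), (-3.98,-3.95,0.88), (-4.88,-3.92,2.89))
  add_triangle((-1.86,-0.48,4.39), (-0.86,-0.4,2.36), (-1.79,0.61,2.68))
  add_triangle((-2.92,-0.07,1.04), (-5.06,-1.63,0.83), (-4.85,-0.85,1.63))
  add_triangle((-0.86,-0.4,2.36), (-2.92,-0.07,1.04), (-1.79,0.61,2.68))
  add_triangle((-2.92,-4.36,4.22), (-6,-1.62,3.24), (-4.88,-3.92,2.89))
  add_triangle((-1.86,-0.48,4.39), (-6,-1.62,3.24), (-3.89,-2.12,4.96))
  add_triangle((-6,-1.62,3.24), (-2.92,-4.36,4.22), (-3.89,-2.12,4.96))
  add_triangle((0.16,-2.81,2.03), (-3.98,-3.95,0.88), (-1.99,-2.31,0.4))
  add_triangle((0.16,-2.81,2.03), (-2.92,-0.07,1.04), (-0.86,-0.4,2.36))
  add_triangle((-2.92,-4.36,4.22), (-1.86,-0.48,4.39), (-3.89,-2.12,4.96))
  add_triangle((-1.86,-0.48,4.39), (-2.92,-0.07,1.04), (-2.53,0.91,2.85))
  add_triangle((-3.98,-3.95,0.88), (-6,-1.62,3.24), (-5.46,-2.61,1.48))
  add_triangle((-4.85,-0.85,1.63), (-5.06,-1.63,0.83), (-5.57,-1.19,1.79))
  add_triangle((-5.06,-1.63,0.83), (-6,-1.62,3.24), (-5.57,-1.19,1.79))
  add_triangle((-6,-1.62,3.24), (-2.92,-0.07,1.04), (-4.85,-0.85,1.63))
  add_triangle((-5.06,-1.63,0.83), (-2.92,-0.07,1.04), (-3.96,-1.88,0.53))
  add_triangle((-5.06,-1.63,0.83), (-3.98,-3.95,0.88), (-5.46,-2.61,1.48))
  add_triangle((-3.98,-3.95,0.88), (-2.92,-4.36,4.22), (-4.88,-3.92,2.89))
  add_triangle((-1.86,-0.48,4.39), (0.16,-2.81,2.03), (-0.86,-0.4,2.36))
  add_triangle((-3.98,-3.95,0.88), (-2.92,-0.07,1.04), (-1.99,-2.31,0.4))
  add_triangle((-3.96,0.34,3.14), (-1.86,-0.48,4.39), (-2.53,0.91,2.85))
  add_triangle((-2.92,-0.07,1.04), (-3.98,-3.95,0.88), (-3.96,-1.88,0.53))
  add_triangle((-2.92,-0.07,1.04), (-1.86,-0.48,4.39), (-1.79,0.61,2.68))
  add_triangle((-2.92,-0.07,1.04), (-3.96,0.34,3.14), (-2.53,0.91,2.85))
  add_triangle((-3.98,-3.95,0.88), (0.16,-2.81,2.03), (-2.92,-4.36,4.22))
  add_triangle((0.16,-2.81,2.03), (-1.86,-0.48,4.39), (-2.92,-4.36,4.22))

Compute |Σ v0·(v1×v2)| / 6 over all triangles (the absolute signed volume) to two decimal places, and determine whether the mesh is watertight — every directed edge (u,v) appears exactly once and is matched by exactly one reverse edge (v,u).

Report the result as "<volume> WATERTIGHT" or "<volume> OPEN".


47.91 WATERTIGHT

Per-triangle v0·(v1×v2)/6:
  t1: +4.7488
  t2: -2.7206
  t3: +0.2491
  t4: +1.7734
  t5: +1.4760
  t6: +0.3848
  t7: +4.0356
  t8: +0.0245
  t9: +0.2756
  t10: -1.0297
  t11: +5.9686
  t12: +3.6851
  t13: +7.3852
  t14: +0.5377
  t15: -2.4270
  t16: +3.7949
  t17: -2.1738
  t18: +2.7807
  t19: +0.1012
  t20: +0.9184
  t21: +0.4638
  t22: -0.1981
  t23: +1.1518
  t24: +3.9453
  t25: +0.1590
  t26: -0.0126
  t27: +1.6892
  t28: -1.1846
  t29: +1.6172
  t30: +0.4045
  t31: +5.0360
  t32: +5.0534
Σ = +47.9134 → |volume| = 47.91

Directed edges: 96 total, each appears once with its reverse present → watertight.


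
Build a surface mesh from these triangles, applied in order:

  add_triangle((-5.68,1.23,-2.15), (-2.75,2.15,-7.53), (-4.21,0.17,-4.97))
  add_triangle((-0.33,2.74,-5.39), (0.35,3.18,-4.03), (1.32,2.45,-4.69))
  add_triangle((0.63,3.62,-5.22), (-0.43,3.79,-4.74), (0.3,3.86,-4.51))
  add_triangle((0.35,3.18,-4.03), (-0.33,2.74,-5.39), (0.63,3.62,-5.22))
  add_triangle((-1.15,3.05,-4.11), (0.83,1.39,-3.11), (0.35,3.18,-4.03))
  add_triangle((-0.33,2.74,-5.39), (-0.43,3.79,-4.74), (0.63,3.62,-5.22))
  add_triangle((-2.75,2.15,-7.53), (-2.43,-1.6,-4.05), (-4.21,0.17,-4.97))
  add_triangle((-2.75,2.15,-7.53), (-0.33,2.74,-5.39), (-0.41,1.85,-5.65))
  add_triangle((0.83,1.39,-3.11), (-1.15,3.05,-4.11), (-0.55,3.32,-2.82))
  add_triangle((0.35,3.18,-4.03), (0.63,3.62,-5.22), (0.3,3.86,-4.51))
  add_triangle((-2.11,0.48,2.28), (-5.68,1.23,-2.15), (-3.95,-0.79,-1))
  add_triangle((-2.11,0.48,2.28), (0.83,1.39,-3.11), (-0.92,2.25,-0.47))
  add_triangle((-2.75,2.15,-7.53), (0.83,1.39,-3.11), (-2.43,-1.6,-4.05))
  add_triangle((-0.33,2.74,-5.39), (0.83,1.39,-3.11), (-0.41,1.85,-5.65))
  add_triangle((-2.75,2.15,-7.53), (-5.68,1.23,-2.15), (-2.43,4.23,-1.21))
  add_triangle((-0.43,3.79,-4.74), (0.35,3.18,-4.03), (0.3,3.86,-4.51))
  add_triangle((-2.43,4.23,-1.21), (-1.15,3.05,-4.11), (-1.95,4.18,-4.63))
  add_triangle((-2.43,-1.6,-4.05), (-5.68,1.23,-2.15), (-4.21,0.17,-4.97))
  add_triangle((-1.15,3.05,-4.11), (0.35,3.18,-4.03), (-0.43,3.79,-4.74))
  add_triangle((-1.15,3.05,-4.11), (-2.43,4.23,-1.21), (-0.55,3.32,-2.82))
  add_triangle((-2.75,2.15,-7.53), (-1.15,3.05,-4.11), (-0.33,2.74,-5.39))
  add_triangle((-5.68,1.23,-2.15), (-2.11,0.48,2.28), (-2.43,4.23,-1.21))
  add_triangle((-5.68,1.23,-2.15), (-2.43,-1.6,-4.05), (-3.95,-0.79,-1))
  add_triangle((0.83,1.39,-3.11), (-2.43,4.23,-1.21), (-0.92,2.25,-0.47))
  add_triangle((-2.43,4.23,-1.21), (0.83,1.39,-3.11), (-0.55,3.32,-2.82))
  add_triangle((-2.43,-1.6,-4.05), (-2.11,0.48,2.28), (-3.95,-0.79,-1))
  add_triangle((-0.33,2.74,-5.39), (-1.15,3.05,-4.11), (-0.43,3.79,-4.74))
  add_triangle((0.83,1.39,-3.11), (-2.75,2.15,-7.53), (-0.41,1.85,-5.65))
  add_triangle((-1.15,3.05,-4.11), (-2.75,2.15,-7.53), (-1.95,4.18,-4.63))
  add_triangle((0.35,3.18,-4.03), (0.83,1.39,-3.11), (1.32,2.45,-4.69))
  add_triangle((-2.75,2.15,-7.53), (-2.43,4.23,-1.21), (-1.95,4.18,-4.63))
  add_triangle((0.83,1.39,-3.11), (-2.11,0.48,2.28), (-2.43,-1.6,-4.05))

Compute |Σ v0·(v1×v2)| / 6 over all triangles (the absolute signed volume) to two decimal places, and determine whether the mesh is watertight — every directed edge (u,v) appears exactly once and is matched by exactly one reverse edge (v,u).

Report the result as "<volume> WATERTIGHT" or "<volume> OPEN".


85.44 OPEN

Per-triangle v0·(v1×v2)/6:
  t1: +9.5248
  t2: +1.5981
  t3: +0.5316
  t4: -0.4470
  t5: -1.1496
  t6: +1.2989
  t7: +6.7940
  t8: +2.0053
  t9: +1.5797
  t10: -0.0050
  t11: +4.8062
  t12: -0.7753
  t13: +6.2011
  t14: +0.9480
  t15: +22.3252
  t16: -0.1672
  t17: +0.4278
  t18: +4.5984
  t19: -0.1595
  t20: +2.3039
  t21: +3.3295
  t22: +10.8010
  t23: +5.8723
  t24: +0.9117
  t25: -0.4480
  t26: +0.0242
  t27: +0.9934
  t28: -0.4575
  t29: +1.8691
  t30: -0.1819
  t31: +5.8678
  t32: -5.3820
Σ = +85.4388 → |volume| = 85.44

Directed edges: 96 total; 6 unmatched, e.g. (1.32,2.45,-4.69)→(-0.33,2.74,-5.39) → open.


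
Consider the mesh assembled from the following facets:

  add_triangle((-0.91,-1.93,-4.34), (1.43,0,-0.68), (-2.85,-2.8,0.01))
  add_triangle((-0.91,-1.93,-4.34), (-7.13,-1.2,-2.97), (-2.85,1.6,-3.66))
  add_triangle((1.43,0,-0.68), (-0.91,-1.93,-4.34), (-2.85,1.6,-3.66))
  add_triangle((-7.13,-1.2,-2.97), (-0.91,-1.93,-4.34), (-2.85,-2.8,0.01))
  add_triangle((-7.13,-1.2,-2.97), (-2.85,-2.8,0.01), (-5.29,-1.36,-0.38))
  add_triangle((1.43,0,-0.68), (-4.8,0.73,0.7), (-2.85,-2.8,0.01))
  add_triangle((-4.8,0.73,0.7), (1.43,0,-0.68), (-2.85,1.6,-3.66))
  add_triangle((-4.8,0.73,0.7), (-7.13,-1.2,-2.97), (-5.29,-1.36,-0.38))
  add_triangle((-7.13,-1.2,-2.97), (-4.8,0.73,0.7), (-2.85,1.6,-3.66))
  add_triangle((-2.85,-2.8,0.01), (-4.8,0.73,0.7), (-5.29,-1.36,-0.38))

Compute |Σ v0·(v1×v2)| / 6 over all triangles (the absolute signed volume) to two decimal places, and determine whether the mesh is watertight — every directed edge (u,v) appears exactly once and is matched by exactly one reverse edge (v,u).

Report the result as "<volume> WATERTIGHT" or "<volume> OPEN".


56.80 WATERTIGHT

Per-triangle v0·(v1×v2)/6:
  t1: +2.5662
  t2: +15.0101
  t3: +4.1269
  t4: +13.4494
  t5: +4.3600
  t6: -1.2901
  t7: +0.2691
  t8: +4.8392
  t9: +11.1903
  t10: +2.2761
Σ = +56.7972 → |volume| = 56.80

Directed edges: 30 total, each appears once with its reverse present → watertight.


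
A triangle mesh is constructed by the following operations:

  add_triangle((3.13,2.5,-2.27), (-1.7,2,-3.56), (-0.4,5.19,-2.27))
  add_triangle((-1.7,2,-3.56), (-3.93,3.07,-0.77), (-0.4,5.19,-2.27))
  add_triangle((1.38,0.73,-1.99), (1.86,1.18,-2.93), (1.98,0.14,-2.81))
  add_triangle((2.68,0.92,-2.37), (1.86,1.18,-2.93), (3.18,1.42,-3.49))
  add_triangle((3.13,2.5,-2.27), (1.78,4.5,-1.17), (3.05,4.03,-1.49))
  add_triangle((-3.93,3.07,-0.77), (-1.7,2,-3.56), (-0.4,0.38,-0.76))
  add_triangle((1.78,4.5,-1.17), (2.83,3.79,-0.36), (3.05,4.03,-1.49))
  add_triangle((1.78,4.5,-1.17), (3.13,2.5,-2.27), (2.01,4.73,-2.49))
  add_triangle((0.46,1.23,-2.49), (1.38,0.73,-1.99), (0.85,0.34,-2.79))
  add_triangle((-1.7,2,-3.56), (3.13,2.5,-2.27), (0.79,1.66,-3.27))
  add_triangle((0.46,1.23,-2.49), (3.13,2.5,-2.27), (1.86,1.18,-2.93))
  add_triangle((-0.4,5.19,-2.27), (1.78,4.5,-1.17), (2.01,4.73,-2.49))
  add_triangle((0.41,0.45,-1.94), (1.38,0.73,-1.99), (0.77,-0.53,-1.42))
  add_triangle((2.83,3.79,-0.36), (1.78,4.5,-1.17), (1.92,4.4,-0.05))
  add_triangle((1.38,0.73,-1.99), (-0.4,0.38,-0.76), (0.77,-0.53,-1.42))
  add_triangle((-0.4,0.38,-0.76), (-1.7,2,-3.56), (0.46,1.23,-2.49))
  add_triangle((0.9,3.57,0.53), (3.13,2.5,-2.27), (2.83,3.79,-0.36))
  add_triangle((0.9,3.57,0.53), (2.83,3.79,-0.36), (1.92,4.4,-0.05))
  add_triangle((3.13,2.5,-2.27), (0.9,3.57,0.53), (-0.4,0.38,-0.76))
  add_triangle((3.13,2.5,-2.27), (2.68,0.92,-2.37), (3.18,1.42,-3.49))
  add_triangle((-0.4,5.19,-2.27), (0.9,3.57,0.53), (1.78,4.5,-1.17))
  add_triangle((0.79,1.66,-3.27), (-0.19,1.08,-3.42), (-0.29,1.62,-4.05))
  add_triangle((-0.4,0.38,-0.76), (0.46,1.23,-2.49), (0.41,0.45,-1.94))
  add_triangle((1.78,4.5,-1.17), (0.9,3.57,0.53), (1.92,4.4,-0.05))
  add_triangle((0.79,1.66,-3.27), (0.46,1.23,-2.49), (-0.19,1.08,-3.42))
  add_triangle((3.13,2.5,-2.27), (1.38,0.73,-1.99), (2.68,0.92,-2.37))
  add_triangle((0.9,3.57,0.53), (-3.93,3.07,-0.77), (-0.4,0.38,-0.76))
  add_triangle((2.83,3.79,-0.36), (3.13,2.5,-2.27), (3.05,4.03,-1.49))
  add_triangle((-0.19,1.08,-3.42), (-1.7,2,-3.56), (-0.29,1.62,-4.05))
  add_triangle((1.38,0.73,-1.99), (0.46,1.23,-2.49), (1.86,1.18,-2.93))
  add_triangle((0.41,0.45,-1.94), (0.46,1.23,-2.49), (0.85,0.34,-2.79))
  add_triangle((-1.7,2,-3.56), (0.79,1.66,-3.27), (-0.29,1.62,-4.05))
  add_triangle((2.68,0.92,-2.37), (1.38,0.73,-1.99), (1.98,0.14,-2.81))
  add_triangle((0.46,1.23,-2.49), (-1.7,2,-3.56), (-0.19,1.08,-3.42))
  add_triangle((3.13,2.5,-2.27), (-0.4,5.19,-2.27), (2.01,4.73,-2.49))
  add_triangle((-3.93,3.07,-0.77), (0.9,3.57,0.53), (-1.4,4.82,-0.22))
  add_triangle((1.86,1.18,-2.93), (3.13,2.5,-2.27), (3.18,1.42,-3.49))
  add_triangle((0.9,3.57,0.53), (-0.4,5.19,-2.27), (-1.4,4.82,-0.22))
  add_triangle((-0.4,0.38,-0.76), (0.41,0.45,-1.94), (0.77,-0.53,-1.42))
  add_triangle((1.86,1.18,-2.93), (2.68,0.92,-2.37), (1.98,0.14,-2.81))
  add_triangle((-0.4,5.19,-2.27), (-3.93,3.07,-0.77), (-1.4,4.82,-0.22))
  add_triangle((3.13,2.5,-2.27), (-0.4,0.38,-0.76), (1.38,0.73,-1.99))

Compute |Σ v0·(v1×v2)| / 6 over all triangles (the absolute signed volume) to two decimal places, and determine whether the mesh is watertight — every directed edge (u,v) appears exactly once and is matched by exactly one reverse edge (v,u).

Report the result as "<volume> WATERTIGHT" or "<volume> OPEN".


41.62 OPEN

Per-triangle v0·(v1×v2)/6:
  t1: +9.2909
  t2: +9.3446
  t3: -0.0497
  t4: +0.0245
  t5: +1.0588
  t6: +0.1573
  t7: +1.1243
  t8: +1.8548
  t9: +0.4010
  t10: +2.1515
  t11: +1.0552
  t12: +2.4144
  t13: +0.3074
  t14: +1.0077
  t15: -0.3303
  t16: +0.0497
  t17: -1.5735
  t18: +0.3392
  t19: -1.9934
  t20: +0.5046
  t21: +3.0363
  t22: +0.2121
  t23: +0.1139
  t24: +0.6166
  t25: -0.0318
  t26: -0.5470
  t27: -1.9234
  t28: +0.8311
  t29: +0.2596
  t30: +0.0261
  t31: +0.0483
  t32: +0.7415
  t33: -0.3068
  t34: -0.6786
  t35: +1.2061
  t36: +0.7112
  t37: +0.7350
  t38: +3.7800
  t39: +0.1248
  t40: +0.5660
  t41: +5.5227
  t42: -0.5649
Σ = +41.6181 → |volume| = 41.62

Directed edges: 126 total; 6 unmatched, e.g. (1.38,0.73,-1.99)→(0.85,0.34,-2.79) → open.


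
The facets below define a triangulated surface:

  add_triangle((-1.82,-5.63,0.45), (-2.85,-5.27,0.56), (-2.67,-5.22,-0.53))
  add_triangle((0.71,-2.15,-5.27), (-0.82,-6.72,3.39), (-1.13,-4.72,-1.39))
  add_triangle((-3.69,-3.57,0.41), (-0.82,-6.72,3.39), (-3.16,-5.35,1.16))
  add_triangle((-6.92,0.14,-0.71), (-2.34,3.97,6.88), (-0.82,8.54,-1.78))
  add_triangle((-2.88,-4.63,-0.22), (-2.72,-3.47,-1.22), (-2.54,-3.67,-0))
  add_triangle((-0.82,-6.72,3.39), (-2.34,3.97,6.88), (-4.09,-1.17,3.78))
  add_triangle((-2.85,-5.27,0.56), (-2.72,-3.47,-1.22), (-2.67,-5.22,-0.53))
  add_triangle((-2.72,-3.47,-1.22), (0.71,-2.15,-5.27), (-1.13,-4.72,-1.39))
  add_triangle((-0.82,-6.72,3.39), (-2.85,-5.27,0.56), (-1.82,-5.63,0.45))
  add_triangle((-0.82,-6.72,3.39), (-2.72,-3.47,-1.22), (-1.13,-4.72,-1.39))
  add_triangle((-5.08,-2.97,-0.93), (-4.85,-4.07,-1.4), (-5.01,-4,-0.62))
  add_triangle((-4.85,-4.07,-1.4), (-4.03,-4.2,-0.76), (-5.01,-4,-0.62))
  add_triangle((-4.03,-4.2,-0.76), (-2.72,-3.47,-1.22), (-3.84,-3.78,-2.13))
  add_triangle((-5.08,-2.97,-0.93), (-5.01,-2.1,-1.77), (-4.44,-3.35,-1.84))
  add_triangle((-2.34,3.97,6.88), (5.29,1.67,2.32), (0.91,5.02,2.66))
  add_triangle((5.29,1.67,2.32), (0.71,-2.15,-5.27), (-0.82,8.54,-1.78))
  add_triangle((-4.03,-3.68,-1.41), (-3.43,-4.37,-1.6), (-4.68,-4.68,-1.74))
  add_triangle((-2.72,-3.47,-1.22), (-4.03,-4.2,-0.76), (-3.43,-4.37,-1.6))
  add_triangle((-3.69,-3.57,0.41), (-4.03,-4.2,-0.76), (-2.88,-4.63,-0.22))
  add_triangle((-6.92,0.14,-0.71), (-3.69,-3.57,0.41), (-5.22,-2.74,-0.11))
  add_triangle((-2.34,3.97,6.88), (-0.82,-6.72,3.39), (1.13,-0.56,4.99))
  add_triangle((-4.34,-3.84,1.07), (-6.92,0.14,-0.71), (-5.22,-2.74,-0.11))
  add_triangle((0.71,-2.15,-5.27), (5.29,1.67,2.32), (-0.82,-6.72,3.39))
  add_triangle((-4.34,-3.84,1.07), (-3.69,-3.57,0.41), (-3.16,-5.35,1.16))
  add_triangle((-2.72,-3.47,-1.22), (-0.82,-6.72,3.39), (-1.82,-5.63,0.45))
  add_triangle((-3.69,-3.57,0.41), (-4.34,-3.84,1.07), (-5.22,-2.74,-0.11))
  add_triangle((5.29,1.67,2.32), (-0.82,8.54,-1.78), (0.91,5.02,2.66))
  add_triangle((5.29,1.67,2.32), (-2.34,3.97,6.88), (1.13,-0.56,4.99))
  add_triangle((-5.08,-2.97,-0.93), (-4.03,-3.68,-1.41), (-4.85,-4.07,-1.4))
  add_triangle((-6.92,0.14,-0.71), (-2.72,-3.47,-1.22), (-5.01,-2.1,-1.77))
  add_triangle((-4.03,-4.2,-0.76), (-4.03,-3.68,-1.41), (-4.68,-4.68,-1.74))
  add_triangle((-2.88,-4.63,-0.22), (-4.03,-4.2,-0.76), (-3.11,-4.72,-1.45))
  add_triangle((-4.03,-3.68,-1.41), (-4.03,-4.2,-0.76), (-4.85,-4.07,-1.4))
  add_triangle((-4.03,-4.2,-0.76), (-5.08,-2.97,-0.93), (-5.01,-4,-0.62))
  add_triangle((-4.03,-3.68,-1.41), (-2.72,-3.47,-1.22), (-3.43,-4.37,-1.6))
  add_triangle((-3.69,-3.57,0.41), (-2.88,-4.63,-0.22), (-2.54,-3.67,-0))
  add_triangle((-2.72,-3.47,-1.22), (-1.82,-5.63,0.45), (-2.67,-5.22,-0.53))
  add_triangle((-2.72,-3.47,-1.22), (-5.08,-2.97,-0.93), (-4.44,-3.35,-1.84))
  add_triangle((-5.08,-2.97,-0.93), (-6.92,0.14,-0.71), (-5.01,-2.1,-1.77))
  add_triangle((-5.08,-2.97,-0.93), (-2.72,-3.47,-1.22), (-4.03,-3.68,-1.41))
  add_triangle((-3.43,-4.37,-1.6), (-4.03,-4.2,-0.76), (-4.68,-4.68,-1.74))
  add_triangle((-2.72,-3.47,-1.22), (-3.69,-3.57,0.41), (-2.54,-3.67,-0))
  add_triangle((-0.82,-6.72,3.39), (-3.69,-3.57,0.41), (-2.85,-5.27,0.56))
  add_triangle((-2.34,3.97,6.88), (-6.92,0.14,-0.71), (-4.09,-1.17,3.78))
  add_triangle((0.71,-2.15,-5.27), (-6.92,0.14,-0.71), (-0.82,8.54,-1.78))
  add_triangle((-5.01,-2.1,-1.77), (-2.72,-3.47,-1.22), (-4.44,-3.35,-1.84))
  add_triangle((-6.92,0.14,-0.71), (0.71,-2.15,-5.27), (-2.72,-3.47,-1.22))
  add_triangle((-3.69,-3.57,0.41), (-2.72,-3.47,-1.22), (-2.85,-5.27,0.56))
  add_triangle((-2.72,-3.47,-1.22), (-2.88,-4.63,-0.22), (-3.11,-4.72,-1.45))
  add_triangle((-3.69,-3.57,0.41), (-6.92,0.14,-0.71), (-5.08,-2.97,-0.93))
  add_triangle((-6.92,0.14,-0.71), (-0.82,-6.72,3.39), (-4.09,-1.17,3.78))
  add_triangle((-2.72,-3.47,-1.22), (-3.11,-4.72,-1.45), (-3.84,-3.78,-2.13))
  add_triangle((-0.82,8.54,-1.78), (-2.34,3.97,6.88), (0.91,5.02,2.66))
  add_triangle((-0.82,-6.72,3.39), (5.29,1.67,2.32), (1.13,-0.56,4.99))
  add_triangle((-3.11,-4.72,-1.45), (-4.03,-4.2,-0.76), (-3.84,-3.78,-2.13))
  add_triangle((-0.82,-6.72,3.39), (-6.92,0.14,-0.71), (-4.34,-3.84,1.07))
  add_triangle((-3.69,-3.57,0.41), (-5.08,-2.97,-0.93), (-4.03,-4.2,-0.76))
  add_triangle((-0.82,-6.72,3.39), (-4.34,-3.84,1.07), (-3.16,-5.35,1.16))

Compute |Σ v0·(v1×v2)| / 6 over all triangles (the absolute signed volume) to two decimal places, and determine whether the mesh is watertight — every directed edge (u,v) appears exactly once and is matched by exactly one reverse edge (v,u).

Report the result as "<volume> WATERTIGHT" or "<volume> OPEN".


Per-triangle v0·(v1×v2)/6:
  t1: +1.1469
  t2: +8.0501
  t3: -1.7033
  t4: +77.6652
  t5: -0.2849
  t6: +29.1792
  t7: +1.0170
  t8: +7.0822
  t9: +3.2449
  t10: +7.8565
  t11: +0.7749
  t12: +0.6130
  t13: -0.7053
  t14: +1.2656
  t15: +23.6040
  t16: +46.2716
  t17: +0.0239
  t18: +0.0290
  t19: +1.2695
  t20: -0.7992
  t21: +26.8133
  t22: +3.0452
  t23: +39.6434
  t24: +1.0073
  t25: -2.3784
  t26: +0.9874
  t27: +23.4662
  t28: +25.0489
  t29: +0.1286
  t30: -2.7173
  t31: +0.2133
  t32: +1.2655
  t33: +0.2603
  t34: -0.4841
  t35: -0.0418
  t36: +0.0827
  t37: -0.0401
  t38: +1.1737
  t39: +3.4132
  t40: -0.2605
  t41: +0.5844
  t42: -0.9897
  t43: +4.2108
  t44: +29.2871
  t45: +56.6991
  t46: -0.2059
  t47: +19.4039
  t48: +2.4778
  t49: -0.3895
  t50: +4.5131
  t51: +27.6097
  t52: -0.1670
  t53: +25.6042
  t54: +22.5722
  t55: +1.5251
  t56: +3.9650
  t57: +1.7213
  t58: +4.2376
Σ = +528.8867 → |volume| = 528.89

Directed edges: 174 total, each appears once with its reverse present → watertight.

528.89 WATERTIGHT


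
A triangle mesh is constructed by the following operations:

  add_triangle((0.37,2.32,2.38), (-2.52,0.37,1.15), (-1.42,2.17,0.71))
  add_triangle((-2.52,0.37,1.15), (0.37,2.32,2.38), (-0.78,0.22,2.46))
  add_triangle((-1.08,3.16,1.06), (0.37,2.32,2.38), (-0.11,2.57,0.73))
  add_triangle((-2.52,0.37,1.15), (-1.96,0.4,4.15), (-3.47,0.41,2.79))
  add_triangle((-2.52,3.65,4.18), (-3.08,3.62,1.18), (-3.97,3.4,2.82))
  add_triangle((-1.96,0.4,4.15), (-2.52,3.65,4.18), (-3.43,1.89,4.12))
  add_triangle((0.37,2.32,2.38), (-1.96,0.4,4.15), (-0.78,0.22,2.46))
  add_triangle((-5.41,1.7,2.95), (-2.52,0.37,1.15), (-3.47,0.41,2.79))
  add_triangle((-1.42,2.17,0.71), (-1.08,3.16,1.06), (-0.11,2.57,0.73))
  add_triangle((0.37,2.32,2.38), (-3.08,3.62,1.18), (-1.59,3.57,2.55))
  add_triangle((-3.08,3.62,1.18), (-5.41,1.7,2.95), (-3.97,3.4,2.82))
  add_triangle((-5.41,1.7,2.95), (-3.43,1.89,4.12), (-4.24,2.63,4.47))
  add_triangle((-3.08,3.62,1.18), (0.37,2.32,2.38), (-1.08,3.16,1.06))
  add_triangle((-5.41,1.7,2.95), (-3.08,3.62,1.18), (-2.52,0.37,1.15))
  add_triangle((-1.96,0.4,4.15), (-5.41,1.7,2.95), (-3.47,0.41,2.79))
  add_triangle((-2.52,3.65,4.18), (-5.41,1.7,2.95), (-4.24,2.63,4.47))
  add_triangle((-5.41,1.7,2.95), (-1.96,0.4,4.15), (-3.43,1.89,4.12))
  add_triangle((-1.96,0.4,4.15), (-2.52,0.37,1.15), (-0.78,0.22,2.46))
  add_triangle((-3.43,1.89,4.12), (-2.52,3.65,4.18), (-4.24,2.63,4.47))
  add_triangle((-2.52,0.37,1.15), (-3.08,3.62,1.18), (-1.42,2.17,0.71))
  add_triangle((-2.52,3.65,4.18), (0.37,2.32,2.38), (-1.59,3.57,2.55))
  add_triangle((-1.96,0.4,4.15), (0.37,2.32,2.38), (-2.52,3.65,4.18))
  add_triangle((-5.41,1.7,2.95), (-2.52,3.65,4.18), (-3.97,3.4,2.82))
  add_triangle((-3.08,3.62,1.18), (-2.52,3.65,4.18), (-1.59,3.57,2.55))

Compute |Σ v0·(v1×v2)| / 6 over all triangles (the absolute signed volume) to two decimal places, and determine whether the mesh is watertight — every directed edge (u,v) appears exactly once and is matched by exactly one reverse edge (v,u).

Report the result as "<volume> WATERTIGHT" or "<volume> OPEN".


Per-triangle v0·(v1×v2)/6:
  t1: -2.0380
  t2: -1.9853
  t3: +0.7291
  t4: -0.1929
  t5: +2.5480
  t6: +2.7697
  t7: +0.5698
  t8: +0.4790
  t9: +0.0544
  t10: +0.5424
  t11: +2.5363
  t12: +1.0519
  t13: +1.5336
  t14: +0.7260
  t15: +1.7155
  t16: +2.2783
  t17: +2.6944
  t18: -0.0451
  t19: +0.9989
  t20: -0.2683
  t21: +1.6979
  t22: +4.1448
  t23: +3.7572
  t24: +2.1216
Σ = +28.4193 → |volume| = 28.42

Directed edges: 72 total; 6 unmatched, e.g. (-1.42,2.17,0.71)→(0.37,2.32,2.38) → open.

28.42 OPEN


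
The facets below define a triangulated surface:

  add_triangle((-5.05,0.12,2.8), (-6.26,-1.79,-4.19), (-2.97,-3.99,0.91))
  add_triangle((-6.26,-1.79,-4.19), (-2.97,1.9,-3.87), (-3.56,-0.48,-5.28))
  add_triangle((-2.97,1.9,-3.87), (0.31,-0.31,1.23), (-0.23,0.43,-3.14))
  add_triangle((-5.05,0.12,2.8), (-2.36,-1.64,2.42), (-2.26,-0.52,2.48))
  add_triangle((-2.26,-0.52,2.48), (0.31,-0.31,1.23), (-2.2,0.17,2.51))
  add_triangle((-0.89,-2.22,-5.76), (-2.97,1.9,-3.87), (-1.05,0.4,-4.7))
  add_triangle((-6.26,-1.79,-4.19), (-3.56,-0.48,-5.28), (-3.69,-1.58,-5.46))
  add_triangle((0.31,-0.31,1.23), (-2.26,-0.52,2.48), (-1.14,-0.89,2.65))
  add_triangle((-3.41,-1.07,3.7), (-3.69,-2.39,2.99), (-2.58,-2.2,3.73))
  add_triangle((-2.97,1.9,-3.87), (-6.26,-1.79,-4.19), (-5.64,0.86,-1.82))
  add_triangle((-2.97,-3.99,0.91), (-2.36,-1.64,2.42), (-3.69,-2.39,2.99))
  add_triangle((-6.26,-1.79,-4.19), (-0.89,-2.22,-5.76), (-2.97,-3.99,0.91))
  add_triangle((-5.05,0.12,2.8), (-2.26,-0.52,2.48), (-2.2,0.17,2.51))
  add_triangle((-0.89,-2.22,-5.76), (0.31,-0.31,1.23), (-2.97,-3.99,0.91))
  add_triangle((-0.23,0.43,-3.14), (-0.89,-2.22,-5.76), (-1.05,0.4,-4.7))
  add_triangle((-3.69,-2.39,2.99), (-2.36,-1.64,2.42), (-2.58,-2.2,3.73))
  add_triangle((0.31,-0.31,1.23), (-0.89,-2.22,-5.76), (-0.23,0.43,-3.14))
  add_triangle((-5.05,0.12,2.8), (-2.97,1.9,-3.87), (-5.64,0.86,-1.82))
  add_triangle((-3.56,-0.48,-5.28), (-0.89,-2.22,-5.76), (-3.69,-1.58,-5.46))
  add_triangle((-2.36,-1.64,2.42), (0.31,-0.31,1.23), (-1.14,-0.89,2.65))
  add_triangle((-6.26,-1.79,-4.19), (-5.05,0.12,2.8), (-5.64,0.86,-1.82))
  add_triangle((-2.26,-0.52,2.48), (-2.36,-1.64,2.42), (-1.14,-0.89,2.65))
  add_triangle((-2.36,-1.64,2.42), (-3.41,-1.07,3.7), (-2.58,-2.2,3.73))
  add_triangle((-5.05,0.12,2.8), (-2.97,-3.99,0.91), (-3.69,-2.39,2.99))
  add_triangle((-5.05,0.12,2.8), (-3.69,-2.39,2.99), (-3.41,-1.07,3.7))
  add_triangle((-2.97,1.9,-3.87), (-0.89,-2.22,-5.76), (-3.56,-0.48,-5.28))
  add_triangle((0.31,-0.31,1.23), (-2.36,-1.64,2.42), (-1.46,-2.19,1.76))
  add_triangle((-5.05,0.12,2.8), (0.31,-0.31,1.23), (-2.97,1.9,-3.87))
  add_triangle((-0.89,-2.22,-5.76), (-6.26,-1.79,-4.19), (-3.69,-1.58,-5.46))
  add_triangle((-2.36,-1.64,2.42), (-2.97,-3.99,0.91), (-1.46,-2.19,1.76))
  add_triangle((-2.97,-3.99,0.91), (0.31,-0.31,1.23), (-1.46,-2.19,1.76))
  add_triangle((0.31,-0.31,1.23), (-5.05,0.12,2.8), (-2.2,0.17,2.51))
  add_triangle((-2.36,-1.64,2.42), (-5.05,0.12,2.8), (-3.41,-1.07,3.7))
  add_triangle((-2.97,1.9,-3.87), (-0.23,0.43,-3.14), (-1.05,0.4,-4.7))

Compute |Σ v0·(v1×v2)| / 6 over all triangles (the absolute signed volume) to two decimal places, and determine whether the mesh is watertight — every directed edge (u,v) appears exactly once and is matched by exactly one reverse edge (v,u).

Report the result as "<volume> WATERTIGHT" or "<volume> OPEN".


Per-triangle v0·(v1×v2)/6:
  t1: +24.9801
  t2: +7.2539
  t3: -0.0414
  t4: +1.2148
  t5: +0.4137
  t6: +3.9816
  t7: +3.2648
  t8: +0.1703
  t9: +1.4528
  t10: +10.4633
  t11: +0.7477
  t12: +22.8653
  t13: +0.7446
  t14: +2.8412
  t15: +1.0516
  t16: -0.0528
  t17: +0.3809
  t18: +4.2465
  t19: +2.8676
  t20: +0.2465
  t21: +12.7537
  t22: +0.6182
  t23: -0.5869
  t24: +4.7628
  t25: +2.8585
  t26: +5.3938
  t27: +0.6613
  t28: +0.7534
  t29: +3.3038
  t30: +1.1865
  t31: +0.3221
  t32: -0.4675
  t33: -1.5061
  t34: +0.8485
Σ = +119.9953 → |volume| = 120.00

Directed edges: 102 total, each appears once with its reverse present → watertight.

120.00 WATERTIGHT
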